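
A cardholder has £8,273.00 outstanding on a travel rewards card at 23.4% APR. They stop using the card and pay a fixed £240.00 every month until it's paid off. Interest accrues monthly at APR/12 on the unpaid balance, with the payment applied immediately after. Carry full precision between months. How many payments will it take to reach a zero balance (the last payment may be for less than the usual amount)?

Monthly rate r = 23.4%/12 = 1.95% = 0.0195.
Recurrence: B ← B·(1+r) − £240.00.
Month 1: interest £161.32; balance after payment £8,194.32.
Month 2: interest £159.79; balance after payment £8,114.11.
Closed form: n = −ln(1 − rB₀/P)/ln(1+r) = −ln(0.32782)/ln(1.0195) ≈ 57.750, so the balance reaches zero during payment 58.

58 payments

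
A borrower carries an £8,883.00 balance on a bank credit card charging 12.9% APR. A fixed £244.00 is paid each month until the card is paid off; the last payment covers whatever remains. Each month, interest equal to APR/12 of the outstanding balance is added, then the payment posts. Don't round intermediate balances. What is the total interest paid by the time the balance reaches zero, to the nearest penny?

Monthly rate r = 12.9%/12 = 1.075% = 0.01075.
Payoff takes n = ⌈−ln(1 − rB₀/P)/ln(1+r)⌉ = ⌈46.437⌉ = 47 payments; the last is £106.89.
Total paid = 46·£244.00 + £106.89 = £11,330.89.
Total interest = total paid − principal = £11,330.89 − £8,883.00 = £2,447.89.

£2,447.89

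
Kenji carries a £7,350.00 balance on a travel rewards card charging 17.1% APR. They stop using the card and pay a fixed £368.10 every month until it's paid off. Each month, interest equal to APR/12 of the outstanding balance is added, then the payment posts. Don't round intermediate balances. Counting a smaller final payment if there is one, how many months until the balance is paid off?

24 months

Monthly rate r = 17.1%/12 = 1.425% = 0.01425.
Recurrence: B ← B·(1+r) − £368.10.
Month 1: interest £104.74; balance after payment £7,086.64.
Month 2: interest £100.98; balance after payment £6,819.52.
Closed form: n = −ln(1 − rB₀/P)/ln(1+r) = −ln(0.71546)/ln(1.01425) ≈ 23.663, so the balance reaches zero during payment 24.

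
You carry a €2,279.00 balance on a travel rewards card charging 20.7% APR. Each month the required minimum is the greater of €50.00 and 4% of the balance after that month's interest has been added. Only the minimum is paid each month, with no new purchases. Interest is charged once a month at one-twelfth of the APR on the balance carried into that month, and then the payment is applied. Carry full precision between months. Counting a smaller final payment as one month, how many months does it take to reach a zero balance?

59 months

Monthly rate r = 20.7%/12 = 1.725% = 0.01725.
While 4% of the post-interest balance exceeds €50.00, each month B ← (B·(1+r))·(1 − 0.04), i.e. B shrinks by the factor (1+r)·0.96 = 0.97656.
This holds for months 1–27. Entering month 28 the balance is €1,201.20; 4% of the post-interest balance is now below €50.00, so the flat €50.00 minimum applies from here.
From month 28 a fixed €50.00 at rate r clears €1,201.20 in 32 more payments. Total: 27 + 32 = 59 months.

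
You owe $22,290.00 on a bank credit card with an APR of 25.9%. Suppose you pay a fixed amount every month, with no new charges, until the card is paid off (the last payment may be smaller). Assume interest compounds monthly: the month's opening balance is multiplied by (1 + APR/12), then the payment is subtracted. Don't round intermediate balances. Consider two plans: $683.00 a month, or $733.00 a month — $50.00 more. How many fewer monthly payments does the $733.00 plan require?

Monthly rate r = 25.9%/12 = 2.15833% = 0.0215833.
At $683.00/mo: n = ⌈−ln(1 − rB₀/P)/ln(1+r)⌉ = 58 payments (last $49.22); total interest = total paid − $22,290.00 = $16,690.22.
At $733.00/mo: 51 payments (last $13.81); total interest $14,373.81.
Payments saved = 58 − 51 = 7.

7 fewer payments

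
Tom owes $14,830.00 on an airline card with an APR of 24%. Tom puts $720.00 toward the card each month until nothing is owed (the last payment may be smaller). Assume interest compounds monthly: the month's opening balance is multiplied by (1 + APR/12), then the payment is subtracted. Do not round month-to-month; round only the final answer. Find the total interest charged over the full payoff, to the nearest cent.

$4,475.21

Monthly rate r = 24%/12 = 2% = 0.02.
Payoff takes n = ⌈−ln(1 − rB₀/P)/ln(1+r)⌉ = ⌈26.811⌉ = 27 payments; the last is $585.21.
Total paid = 26·$720.00 + $585.21 = $19,305.21.
Total interest = total paid − principal = $19,305.21 − $14,830.00 = $4,475.21.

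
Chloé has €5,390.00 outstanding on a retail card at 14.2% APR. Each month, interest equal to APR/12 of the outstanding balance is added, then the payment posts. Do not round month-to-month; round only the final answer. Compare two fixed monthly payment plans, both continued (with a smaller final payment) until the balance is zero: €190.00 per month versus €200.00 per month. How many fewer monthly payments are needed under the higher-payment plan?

2 fewer payments

Monthly rate r = 14.2%/12 = 1.18333% = 0.0118333.
At €190.00/mo: n = ⌈−ln(1 − rB₀/P)/ln(1+r)⌉ = 35 payments (last €146.20); total interest = total paid − €5,390.00 = €1,216.20.
At €200.00/mo: 33 payments (last €129.73); total interest €1,139.73.
Payments saved = 35 − 33 = 2.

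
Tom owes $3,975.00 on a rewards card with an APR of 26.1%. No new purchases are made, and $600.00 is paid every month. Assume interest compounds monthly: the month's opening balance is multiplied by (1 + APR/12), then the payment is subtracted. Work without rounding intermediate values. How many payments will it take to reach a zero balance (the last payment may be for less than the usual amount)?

Monthly rate r = 26.1%/12 = 2.175% = 0.02175.
Recurrence: B ← B·(1+r) − $600.00.
Month 1: interest $86.46; balance after payment $3,461.46.
Month 2: interest $75.29; balance after payment $2,936.74.
Closed form: n = −ln(1 − rB₀/P)/ln(1+r) = −ln(0.85591)/ln(1.02175) ≈ 7.231, so the balance reaches zero during payment 8.

8 payments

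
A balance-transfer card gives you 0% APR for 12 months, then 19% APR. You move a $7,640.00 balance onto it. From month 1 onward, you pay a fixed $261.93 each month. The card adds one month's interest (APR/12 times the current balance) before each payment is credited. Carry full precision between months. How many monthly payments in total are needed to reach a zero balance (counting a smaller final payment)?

33 payments

Promo months 1–12 at r₀ = 0%/12 = 0; months 13+ at r₁ = 19%/12 = 0.0158333.
After month 12 (no interest yet): B = $7,640.00 − 12·$261.93 = $4,496.84.
Then at r₁ with $261.93/mo: n₂ = −ln(1 − r₁·B/P)/ln(1+r₁) ≈ 20.19 → 21 more payments.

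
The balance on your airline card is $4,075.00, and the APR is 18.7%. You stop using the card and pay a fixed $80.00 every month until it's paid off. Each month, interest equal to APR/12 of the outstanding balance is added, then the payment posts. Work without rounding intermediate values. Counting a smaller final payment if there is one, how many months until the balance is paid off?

103 months

Monthly rate r = 18.7%/12 = 1.55833% = 0.0155833.
Recurrence: B ← B·(1+r) − $80.00.
Month 1: interest $63.50; balance after payment $4,058.50.
Month 2: interest $63.24; balance after payment $4,041.75.
Closed form: n = −ln(1 − rB₀/P)/ln(1+r) = −ln(0.20622)/ln(1.01558) ≈ 102.100, so the balance reaches zero during payment 103.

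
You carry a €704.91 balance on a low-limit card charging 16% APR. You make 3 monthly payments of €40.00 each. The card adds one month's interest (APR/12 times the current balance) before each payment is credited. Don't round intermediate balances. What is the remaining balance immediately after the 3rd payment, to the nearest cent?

€611.88

Monthly rate r = 16%/12 = 1.33333% = 0.0133333.
Each month: B ← B·(1+r) − €40.00.
Month 1: interest €9.40; balance after payment €674.31.
Month 2: interest €8.99; balance after payment €643.30.
Month 3: interest €8.58; balance after payment €611.88.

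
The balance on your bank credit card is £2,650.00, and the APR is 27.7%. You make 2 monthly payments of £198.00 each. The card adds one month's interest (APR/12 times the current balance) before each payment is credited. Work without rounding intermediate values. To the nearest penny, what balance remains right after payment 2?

Monthly rate r = 27.7%/12 = 2.30833% = 0.0230833.
Each month: B ← B·(1+r) − £198.00.
Month 1: interest £61.17; balance after payment £2,513.17.
Month 2: interest £58.01; balance after payment £2,373.18.

£2,373.18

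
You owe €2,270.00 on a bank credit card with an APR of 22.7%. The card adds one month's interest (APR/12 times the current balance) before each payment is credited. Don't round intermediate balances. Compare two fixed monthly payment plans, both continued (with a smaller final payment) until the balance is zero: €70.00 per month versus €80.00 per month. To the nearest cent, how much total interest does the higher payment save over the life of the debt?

Monthly rate r = 22.7%/12 = 1.89167% = 0.0189167.
At €70.00/mo: n = ⌈−ln(1 − rB₀/P)/ln(1+r)⌉ = 51 payments (last €50.45); total interest = total paid − €2,270.00 = €1,280.45.
At €80.00/mo: 42 payments (last €5.05); total interest €1,015.05.
Interest saved = €1,280.45 − €1,015.05 = €265.40.

€265.40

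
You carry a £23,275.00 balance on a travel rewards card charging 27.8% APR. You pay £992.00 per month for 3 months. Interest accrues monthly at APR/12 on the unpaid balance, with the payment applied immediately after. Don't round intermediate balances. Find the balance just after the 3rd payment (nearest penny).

£21,884.90

Monthly rate r = 27.8%/12 = 2.31667% = 0.0231667.
Each month: B ← B·(1+r) − £992.00.
Month 1: interest £539.20; balance after payment £22,822.20.
Month 2: interest £528.71; balance after payment £22,358.92.
Month 3: interest £517.98; balance after payment £21,884.90.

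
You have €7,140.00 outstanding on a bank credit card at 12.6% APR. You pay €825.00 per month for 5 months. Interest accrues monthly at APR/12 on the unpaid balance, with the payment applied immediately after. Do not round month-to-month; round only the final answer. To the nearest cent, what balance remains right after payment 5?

€3,310.27

Monthly rate r = 12.6%/12 = 1.05% = 0.0105.
Each month: B ← B·(1+r) − €825.00.
Month 1: interest €74.97; balance after payment €6,389.97.
Month 2: interest €67.09; balance after payment €5,632.06.
Month 3: interest €59.14; balance after payment €4,866.20.
Month 4: interest €51.10; balance after payment €4,092.30.
Month 5: interest €42.97; balance after payment €3,310.27.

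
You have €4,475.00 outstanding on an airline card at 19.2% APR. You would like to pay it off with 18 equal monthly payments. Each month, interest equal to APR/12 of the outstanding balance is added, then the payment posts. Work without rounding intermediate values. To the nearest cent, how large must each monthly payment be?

€288.10

Monthly rate r = 19.2%/12 = 1.6% = 0.016.
Level-payment amortization: P = B₀·r / (1 − (1+r)^(−n)) = 4475.00·0.016 / (1 − 1.016^(−18)).
Denominator 1 − (1+r)^(−18) = 0.248527215.
P = 71.6 / 0.248527215 ≈ 288.10.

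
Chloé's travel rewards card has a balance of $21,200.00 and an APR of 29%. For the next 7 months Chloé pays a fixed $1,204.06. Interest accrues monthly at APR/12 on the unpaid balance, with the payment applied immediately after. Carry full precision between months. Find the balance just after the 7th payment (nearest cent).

$15,992.38

Monthly rate r = 29%/12 = 2.41667% = 0.0241667.
Each month: B ← B·(1+r) − $1,204.06.
Month 1: interest $512.33; balance after payment $20,508.27.
Month 2: interest $495.62; balance after payment $19,799.83.
Month 3: interest $478.50; balance after payment $19,074.27.
Month 4: interest $460.96; balance after payment $18,331.17.
Month 5: interest $443.00; balance after payment $17,570.11.
Month 6: interest $424.61; balance after payment $16,790.66.
Month 7: interest $405.77; balance after payment $15,992.38.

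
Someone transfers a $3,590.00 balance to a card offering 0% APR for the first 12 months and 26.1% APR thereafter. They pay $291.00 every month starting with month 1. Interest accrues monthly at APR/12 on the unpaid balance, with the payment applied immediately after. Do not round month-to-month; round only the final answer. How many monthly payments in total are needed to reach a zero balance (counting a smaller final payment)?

13 months

Promo months 1–12 at r₀ = 0%/12 = 0; months 13+ at r₁ = 26.1%/12 = 0.02175.
After month 12 (no interest yet): B = $3,590.00 − 12·$291.00 = $98.00.
Then at r₁ with $291.00/mo: n₂ = −ln(1 − r₁·B/P)/ln(1+r₁) ≈ 0.34 → 1 more payments.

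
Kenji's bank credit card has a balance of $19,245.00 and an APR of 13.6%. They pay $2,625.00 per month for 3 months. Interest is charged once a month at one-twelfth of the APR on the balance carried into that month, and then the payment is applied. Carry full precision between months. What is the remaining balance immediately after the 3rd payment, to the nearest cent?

$11,942.19

Monthly rate r = 13.6%/12 = 1.13333% = 0.0113333.
Each month: B ← B·(1+r) − $2,625.00.
Month 1: interest $218.11; balance after payment $16,838.11.
Month 2: interest $190.83; balance after payment $14,403.94.
Month 3: interest $163.24; balance after payment $11,942.19.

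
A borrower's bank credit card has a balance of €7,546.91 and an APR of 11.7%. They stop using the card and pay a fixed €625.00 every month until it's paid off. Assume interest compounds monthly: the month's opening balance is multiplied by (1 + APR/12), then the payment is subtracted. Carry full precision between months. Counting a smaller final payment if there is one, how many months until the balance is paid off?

13 payments

Monthly rate r = 11.7%/12 = 0.975% = 0.00975.
Recurrence: B ← B·(1+r) − €625.00.
Month 1: interest €73.58; balance after payment €6,995.49.
Month 2: interest €68.21; balance after payment €6,438.70.
Closed form: n = −ln(1 − rB₀/P)/ln(1+r) = −ln(0.88227)/ln(1.00975) ≈ 12.910, so the balance reaches zero during payment 13.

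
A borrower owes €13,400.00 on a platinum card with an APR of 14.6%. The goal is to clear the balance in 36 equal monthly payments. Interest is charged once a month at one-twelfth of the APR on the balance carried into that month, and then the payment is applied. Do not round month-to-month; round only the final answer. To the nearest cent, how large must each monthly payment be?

Monthly rate r = 14.6%/12 = 1.21667% = 0.0121667.
Level-payment amortization: P = B₀·r / (1 − (1+r)^(−n)) = 13400.00·0.0121667 / (1 − 1.01217^(−36)).
Denominator 1 − (1+r)^(−36) = 0.352966311.
P = 163.033 / 0.352966311 ≈ 461.89.

€461.89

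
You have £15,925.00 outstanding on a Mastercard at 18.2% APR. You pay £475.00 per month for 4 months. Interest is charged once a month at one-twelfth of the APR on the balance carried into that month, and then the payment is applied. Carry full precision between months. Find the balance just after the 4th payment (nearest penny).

Monthly rate r = 18.2%/12 = 1.51667% = 0.0151667.
Each month: B ← B·(1+r) − £475.00.
Month 1: interest £241.53; balance after payment £15,691.53.
Month 2: interest £237.99; balance after payment £15,454.52.
Month 3: interest £234.39; balance after payment £15,213.91.
Month 4: interest £230.74; balance after payment £14,969.66.

£14,969.66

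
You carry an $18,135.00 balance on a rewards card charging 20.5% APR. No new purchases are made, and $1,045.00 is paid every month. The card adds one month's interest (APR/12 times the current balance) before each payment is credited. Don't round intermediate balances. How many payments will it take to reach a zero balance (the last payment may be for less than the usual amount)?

21 payments

Monthly rate r = 20.5%/12 = 1.70833% = 0.0170833.
Recurrence: B ← B·(1+r) − $1,045.00.
Month 1: interest $309.81; balance after payment $17,399.81.
Month 2: interest $297.25; balance after payment $16,652.05.
Closed form: n = −ln(1 − rB₀/P)/ln(1+r) = −ln(0.70353)/ln(1.01708) ≈ 20.759, so the balance reaches zero during payment 21.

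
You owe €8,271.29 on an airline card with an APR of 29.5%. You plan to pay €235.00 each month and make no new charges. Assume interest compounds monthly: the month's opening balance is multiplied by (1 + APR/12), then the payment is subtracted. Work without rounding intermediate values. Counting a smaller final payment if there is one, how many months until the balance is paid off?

Monthly rate r = 29.5%/12 = 2.45833% = 0.0245833.
Recurrence: B ← B·(1+r) − €235.00.
Month 1: interest €203.34; balance after payment €8,239.63.
Month 2: interest €202.56; balance after payment €8,207.18.
Closed form: n = −ln(1 − rB₀/P)/ln(1+r) = −ln(0.13474)/ln(1.02458) ≈ 82.533, so the balance reaches zero during payment 83.

83 payments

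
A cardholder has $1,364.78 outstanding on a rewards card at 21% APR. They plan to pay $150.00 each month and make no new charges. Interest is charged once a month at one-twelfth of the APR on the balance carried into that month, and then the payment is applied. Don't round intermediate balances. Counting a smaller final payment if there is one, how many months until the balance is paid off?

10 payments

Monthly rate r = 21%/12 = 1.75% = 0.0175.
Recurrence: B ← B·(1+r) − $150.00.
Month 1: interest $23.88; balance after payment $1,238.66.
Month 2: interest $21.68; balance after payment $1,110.34.
Closed form: n = −ln(1 − rB₀/P)/ln(1+r) = −ln(0.84078)/ln(1.0175) ≈ 9.997, so the balance reaches zero during payment 10.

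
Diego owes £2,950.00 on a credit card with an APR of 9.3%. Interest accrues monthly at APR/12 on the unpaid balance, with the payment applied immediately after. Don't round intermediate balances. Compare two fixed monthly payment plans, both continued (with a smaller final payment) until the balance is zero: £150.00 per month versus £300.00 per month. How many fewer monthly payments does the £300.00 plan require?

11 fewer payments

Monthly rate r = 9.3%/12 = 0.775% = 0.00775.
At £150.00/mo: n = ⌈−ln(1 − rB₀/P)/ln(1+r)⌉ = 22 payments (last £63.16); total interest = total paid − £2,950.00 = £263.16.
At £300.00/mo: 11 payments (last £80.57); total interest £130.57.
Payments saved = 22 − 11 = 11.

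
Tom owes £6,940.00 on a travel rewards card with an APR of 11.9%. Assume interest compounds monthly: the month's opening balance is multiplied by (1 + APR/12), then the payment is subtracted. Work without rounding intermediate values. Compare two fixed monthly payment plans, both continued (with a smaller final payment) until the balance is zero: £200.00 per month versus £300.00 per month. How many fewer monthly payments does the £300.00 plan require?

Monthly rate r = 11.9%/12 = 0.991667% = 0.00991667.
At £200.00/mo: n = ⌈−ln(1 − rB₀/P)/ln(1+r)⌉ = 43 payments (last £148.37); total interest = total paid − £6,940.00 = £1,608.37.
At £300.00/mo: 27 payments (last £122.87); total interest £982.87.
Payments saved = 43 − 27 = 16.

16 fewer payments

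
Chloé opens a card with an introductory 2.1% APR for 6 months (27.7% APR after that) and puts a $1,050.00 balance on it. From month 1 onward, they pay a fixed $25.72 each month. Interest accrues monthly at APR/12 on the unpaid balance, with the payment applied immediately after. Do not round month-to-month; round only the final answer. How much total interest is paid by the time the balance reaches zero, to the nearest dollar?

Promo months 1–6 at r₀ = 2.1%/12 = 0.00175; months 7+ at r₁ = 27.7%/12 = 0.0230833.
After month 6: iterate B ← B·(1+r₀) − $25.72 for 6 months → $906.08.
Then at r₁ with $25.72/mo: n₂ = −ln(1 − r₁·B/P)/ln(1+r₁) ≈ 73.51 → 74 more payments.
Total paid = 79·$25.72 + $13.30 = $2,045.18; interest = $2,045.18 − $1,050.00 = $995.18.

$995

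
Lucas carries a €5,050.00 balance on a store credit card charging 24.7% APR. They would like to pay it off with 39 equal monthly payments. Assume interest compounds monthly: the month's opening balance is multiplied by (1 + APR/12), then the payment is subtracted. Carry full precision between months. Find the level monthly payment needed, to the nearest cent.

Monthly rate r = 24.7%/12 = 2.05833% = 0.0205833.
Level-payment amortization: P = B₀·r / (1 − (1+r)^(−n)) = 5050.00·0.0205833 / (1 − 1.02058^(−39)).
Denominator 1 − (1+r)^(−39) = 0.548238101.
P = 103.946 / 0.548238101 ≈ 189.60.

€189.60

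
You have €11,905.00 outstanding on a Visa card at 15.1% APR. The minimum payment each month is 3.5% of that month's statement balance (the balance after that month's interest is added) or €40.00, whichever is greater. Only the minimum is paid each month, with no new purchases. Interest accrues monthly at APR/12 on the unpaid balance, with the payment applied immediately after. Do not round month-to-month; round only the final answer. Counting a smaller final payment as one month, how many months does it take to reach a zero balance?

137 months

Monthly rate r = 15.1%/12 = 1.25833% = 0.0125833.
While 3.5% of the post-interest balance exceeds €40.00, each month B ← (B·(1+r))·(1 − 0.035), i.e. B shrinks by the factor (1+r)·0.965 = 0.97714.
This holds for months 1–102. Entering month 103 the balance is €1,125.78; 3.5% of the post-interest balance is now below €40.00, so the flat €40.00 minimum applies from here.
From month 103 a fixed €40.00 at rate r clears €1,125.78 in 35 more payments. Total: 102 + 35 = 137 months.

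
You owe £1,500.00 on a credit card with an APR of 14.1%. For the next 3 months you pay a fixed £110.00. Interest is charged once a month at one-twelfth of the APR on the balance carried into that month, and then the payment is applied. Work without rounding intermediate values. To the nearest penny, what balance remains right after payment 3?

Monthly rate r = 14.1%/12 = 1.175% = 0.01175.
Each month: B ← B·(1+r) − £110.00.
Month 1: interest £17.62; balance after payment £1,407.62.
Month 2: interest £16.54; balance after payment £1,314.16.
Month 3: interest £15.44; balance after payment £1,219.61.

£1,219.61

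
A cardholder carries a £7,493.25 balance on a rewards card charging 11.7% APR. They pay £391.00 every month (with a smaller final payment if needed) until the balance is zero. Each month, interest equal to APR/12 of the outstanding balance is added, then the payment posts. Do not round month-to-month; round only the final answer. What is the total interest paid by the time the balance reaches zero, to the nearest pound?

Monthly rate r = 11.7%/12 = 0.975% = 0.00975.
Payoff takes n = ⌈−ln(1 − rB₀/P)/ln(1+r)⌉ = ⌈21.318⌉ = 22 payments; the last is £124.69.
Total paid = 21·£391.00 + £124.69 = £8,335.69.
Total interest = total paid − principal = £8,335.69 − £7,493.25 = £842.44.

£842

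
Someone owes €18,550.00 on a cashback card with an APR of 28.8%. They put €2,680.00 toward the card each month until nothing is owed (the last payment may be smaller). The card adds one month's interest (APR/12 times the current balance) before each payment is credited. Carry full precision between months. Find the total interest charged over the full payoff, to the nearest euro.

€1,986

Monthly rate r = 28.8%/12 = 2.4% = 0.024.
Payoff takes n = ⌈−ln(1 − rB₀/P)/ln(1+r)⌉ = ⌈7.660⌉ = 8 payments; the last is €1,775.52.
Total paid = 7·€2,680.00 + €1,775.52 = €20,535.52.
Total interest = total paid − principal = €20,535.52 − €18,550.00 = €1,985.52.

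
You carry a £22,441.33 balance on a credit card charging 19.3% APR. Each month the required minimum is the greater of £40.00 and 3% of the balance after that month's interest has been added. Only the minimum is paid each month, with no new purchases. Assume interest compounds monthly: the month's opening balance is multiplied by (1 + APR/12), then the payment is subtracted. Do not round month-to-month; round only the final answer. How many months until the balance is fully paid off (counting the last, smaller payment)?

Monthly rate r = 19.3%/12 = 1.60833% = 0.0160833.
While 3% of the post-interest balance exceeds £40.00, each month B ← (B·(1+r))·(1 − 0.03), i.e. B shrinks by the factor (1+r)·0.97 = 0.9856.
This holds for months 1–196. Entering month 197 the balance is £1,307.55; 3% of the post-interest balance is now below £40.00, so the flat £40.00 minimum applies from here.
From month 197 a fixed £40.00 at rate r clears £1,307.55 in 47 more payments. Total: 196 + 47 = 243 months.

243 months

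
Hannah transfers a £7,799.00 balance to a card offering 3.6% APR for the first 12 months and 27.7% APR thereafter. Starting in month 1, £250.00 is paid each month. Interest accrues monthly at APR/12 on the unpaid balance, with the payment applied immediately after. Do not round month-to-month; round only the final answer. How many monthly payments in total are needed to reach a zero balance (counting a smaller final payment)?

Promo months 1–12 at r₀ = 3.6%/12 = 0.003; months 13+ at r₁ = 27.7%/12 = 0.0230833.
After month 12: iterate B ← B·(1+r₀) − £250.00 for 12 months → £5,034.44.
Then at r₁ with £250.00/mo: n₂ = −ln(1 − r₁·B/P)/ln(1+r₁) ≈ 27.40 → 28 more payments.

40 months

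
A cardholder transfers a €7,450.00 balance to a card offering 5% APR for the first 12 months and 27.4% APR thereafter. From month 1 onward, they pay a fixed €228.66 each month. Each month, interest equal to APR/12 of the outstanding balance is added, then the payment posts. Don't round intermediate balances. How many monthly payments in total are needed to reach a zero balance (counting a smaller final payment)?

Promo months 1–12 at r₀ = 5%/12 = 0.00416667; months 13+ at r₁ = 27.4%/12 = 0.0228333.
After month 12: iterate B ← B·(1+r₀) − €228.66 for 12 months → €5,023.47.
Then at r₁ with €228.66/mo: n₂ = −ln(1 − r₁·B/P)/ln(1+r₁) ≈ 30.85 → 31 more payments.

43 months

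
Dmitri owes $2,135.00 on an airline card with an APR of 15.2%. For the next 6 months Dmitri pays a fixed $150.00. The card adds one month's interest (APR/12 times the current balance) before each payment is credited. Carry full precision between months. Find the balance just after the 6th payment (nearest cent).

$1,373.50

Monthly rate r = 15.2%/12 = 1.26667% = 0.0126667.
Each month: B ← B·(1+r) − $150.00.
Month 1: interest $27.04; balance after payment $2,012.04.
Month 2: interest $25.49; balance after payment $1,887.53.
Month 3: interest $23.91; balance after payment $1,761.44.
Month 4: interest $22.31; balance after payment $1,633.75.
Month 5: interest $20.69; balance after payment $1,504.44.
Month 6: interest $19.06; balance after payment $1,373.50.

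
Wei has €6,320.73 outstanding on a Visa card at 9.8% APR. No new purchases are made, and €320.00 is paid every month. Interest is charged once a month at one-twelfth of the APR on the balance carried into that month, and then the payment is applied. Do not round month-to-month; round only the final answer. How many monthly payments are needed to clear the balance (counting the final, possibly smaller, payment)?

Monthly rate r = 9.8%/12 = 0.816667% = 0.00816667.
Recurrence: B ← B·(1+r) − €320.00.
Month 1: interest €51.62; balance after payment €6,052.35.
Month 2: interest €49.43; balance after payment €5,781.78.
Closed form: n = −ln(1 − rB₀/P)/ln(1+r) = −ln(0.83869)/ln(1.00817) ≈ 21.628, so the balance reaches zero during payment 22.

22 payments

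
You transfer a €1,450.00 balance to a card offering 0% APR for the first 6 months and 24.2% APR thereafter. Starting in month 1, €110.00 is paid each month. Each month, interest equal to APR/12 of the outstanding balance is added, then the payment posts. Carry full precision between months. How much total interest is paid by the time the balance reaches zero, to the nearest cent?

€72.14

Promo months 1–6 at r₀ = 0%/12 = 0; months 7+ at r₁ = 24.2%/12 = 0.0201667.
After month 6 (no interest yet): B = €1,450.00 − 6·€110.00 = €790.00.
Then at r₁ with €110.00/mo: n₂ = −ln(1 − r₁·B/P)/ln(1+r₁) ≈ 7.84 → 8 more payments.
Total paid = 13·€110.00 + €92.14 = €1,522.14; interest = €1,522.14 − €1,450.00 = €72.14.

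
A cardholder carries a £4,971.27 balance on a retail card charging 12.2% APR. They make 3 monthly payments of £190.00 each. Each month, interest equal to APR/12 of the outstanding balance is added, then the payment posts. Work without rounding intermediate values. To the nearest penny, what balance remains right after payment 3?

Monthly rate r = 12.2%/12 = 1.01667% = 0.0101667.
Each month: B ← B·(1+r) − £190.00.
Month 1: interest £50.54; balance after payment £4,831.81.
Month 2: interest £49.12; balance after payment £4,690.93.
Month 3: interest £47.69; balance after payment £4,548.63.

£4,548.63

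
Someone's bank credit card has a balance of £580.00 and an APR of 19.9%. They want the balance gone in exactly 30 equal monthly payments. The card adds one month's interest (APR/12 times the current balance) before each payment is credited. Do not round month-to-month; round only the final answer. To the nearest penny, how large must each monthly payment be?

£24.70

Monthly rate r = 19.9%/12 = 1.65833% = 0.0165833.
Level-payment amortization: P = B₀·r / (1 − (1+r)^(−n)) = 580.00·0.0165833 / (1 − 1.01658^(−30)).
Denominator 1 − (1+r)^(−30) = 0.389465174.
P = 9.61833 / 0.389465174 ≈ 24.70.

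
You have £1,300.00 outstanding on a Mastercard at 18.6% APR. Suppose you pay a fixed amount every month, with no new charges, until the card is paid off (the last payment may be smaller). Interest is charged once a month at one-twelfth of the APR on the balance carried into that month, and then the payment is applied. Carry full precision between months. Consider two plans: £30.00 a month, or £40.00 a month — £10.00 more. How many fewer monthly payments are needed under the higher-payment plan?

Monthly rate r = 18.6%/12 = 1.55% = 0.0155.
At £30.00/mo: n = ⌈−ln(1 − rB₀/P)/ln(1+r)⌉ = 73 payments (last £12.32); total interest = total paid − £1,300.00 = £872.32.
At £40.00/mo: 46 payments (last £22.25); total interest £522.25.
Payments saved = 73 − 46 = 27.

27 fewer payments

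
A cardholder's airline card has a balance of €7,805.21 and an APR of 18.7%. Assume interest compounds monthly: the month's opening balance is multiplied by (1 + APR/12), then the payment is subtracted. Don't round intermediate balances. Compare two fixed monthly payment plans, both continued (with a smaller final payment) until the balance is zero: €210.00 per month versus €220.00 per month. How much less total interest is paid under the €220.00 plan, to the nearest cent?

€303.56

Monthly rate r = 18.7%/12 = 1.55833% = 0.0155833.
At €210.00/mo: n = ⌈−ln(1 − rB₀/P)/ln(1+r)⌉ = 56 payments (last €205.30); total interest = total paid − €7,805.21 = €3,950.09.
At €220.00/mo: 53 payments (last €11.74); total interest €3,646.53.
Interest saved = €3,950.09 − €3,646.53 = €303.56.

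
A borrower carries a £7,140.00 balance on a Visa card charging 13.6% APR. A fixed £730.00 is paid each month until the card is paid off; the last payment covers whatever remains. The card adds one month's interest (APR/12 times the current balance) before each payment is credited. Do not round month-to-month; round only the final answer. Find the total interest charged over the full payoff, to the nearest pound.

Monthly rate r = 13.6%/12 = 1.13333% = 0.0113333.
Payoff takes n = ⌈−ln(1 − rB₀/P)/ln(1+r)⌉ = ⌈10.425⌉ = 11 payments; the last is £311.45.
Total paid = 10·£730.00 + £311.45 = £7,611.45.
Total interest = total paid − principal = £7,611.45 − £7,140.00 = £471.45.

£471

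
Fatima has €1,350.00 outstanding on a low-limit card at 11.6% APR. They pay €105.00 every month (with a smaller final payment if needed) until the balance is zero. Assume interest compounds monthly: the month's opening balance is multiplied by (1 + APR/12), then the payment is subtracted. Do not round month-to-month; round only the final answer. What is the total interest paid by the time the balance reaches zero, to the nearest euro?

€99

Monthly rate r = 11.6%/12 = 0.966667% = 0.00966667.
Payoff takes n = ⌈−ln(1 − rB₀/P)/ln(1+r)⌉ = ⌈13.795⌉ = 14 payments; the last is €83.60.
Total paid = 13·€105.00 + €83.60 = €1,448.60.
Total interest = total paid − principal = €1,448.60 − €1,350.00 = €98.60.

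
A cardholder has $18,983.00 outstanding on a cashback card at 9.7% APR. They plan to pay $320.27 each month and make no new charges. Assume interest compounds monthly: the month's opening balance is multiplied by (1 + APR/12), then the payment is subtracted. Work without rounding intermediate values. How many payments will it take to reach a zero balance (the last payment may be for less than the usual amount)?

Monthly rate r = 9.7%/12 = 0.808333% = 0.00808333.
Recurrence: B ← B·(1+r) − $320.27.
Month 1: interest $153.45; balance after payment $18,816.18.
Month 2: interest $152.10; balance after payment $18,648.00.
Closed form: n = −ln(1 − rB₀/P)/ln(1+r) = −ln(0.52089)/ln(1.00808) ≈ 81.013, so the balance reaches zero during payment 82.

82 months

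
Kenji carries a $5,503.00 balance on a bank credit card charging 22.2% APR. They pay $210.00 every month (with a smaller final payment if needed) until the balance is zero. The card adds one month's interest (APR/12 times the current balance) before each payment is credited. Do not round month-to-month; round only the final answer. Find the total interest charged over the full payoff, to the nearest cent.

$2,094.66

Monthly rate r = 22.2%/12 = 1.85% = 0.0185.
Payoff takes n = ⌈−ln(1 − rB₀/P)/ln(1+r)⌉ = ⌈36.178⌉ = 37 payments; the last is $37.66.
Total paid = 36·$210.00 + $37.66 = $7,597.66.
Total interest = total paid − principal = $7,597.66 − $5,503.00 = $2,094.66.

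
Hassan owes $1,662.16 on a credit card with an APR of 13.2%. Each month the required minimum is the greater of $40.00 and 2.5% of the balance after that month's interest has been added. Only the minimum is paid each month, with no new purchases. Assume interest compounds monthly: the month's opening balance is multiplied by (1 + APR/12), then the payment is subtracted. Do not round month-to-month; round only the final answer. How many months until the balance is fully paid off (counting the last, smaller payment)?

Monthly rate r = 13.2%/12 = 1.1% = 0.011.
While 2.5% of the post-interest balance exceeds $40.00, each month B ← (B·(1+r))·(1 − 0.025), i.e. B shrinks by the factor (1+r)·0.975 = 0.98572.
This holds for months 1–4. Entering month 5 the balance is $1,569.26; 2.5% of the post-interest balance is now below $40.00, so the flat $40.00 minimum applies from here.
From month 5 a fixed $40.00 at rate r clears $1,569.26 in 52 more payments. Total: 4 + 52 = 56 months.

56 months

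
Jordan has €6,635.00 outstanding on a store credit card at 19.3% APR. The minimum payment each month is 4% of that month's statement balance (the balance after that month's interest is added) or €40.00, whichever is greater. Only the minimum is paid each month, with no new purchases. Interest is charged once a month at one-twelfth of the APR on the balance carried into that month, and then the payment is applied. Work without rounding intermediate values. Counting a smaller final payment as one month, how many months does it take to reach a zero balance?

109 months

Monthly rate r = 19.3%/12 = 1.60833% = 0.0160833.
While 4% of the post-interest balance exceeds €40.00, each month B ← (B·(1+r))·(1 − 0.04), i.e. B shrinks by the factor (1+r)·0.96 = 0.97544.
This holds for months 1–77. Entering month 78 the balance is €977.88; 4% of the post-interest balance is now below €40.00, so the flat €40.00 minimum applies from here.
From month 78 a fixed €40.00 at rate r clears €977.88 in 32 more payments. Total: 77 + 32 = 109 months.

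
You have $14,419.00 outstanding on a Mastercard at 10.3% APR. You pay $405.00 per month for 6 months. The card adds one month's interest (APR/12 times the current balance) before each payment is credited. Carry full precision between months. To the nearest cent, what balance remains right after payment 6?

Monthly rate r = 10.3%/12 = 0.858333% = 0.00858333.
Each month: B ← B·(1+r) − $405.00.
Month 1: interest $123.76; balance after payment $14,137.76.
Month 2: interest $121.35; balance after payment $13,854.11.
Month 3: interest $118.91; balance after payment $13,568.03.
Month 4: interest $116.46; balance after payment $13,279.49.
Month 5: interest $113.98; balance after payment $12,988.47.
Month 6: interest $111.48; balance after payment $12,694.95.

$12,694.95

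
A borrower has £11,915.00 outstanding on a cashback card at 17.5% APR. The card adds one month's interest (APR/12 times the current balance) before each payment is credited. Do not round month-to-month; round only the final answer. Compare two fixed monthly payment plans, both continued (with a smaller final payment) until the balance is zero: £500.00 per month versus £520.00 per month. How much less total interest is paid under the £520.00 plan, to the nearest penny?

Monthly rate r = 17.5%/12 = 1.45833% = 0.0145833.
At £500.00/mo: n = ⌈−ln(1 − rB₀/P)/ln(1+r)⌉ = 30 payments (last £246.57); total interest = total paid − £11,915.00 = £2,831.57.
At £520.00/mo: 29 payments (last £47.48); total interest £2,692.48.
Interest saved = £2,831.57 − £2,692.48 = £139.09.

£139.09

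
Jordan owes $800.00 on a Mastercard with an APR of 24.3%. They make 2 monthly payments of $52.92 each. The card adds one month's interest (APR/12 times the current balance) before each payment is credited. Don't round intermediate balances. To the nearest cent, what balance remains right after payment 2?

Monthly rate r = 24.3%/12 = 2.025% = 0.02025.
Each month: B ← B·(1+r) − $52.92.
Month 1: interest $16.20; balance after payment $763.28.
Month 2: interest $15.46; balance after payment $725.82.

$725.82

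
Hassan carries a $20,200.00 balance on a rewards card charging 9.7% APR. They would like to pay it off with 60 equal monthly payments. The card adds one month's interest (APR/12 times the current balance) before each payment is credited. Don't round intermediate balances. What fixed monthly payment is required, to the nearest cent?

Monthly rate r = 9.7%/12 = 0.808333% = 0.00808333.
Level-payment amortization: P = B₀·r / (1 − (1+r)^(−n)) = 20200.00·0.00808333 / (1 − 1.00808^(−60)).
Denominator 1 − (1+r)^(−60) = 0.383101202.
P = 163.283 / 0.383101202 ≈ 426.21.

$426.21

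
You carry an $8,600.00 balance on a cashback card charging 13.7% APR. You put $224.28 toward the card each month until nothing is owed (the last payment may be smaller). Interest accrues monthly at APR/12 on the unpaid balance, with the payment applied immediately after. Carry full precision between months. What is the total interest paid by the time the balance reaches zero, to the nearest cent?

Monthly rate r = 13.7%/12 = 1.14167% = 0.0114167.
Payoff takes n = ⌈−ln(1 − rB₀/P)/ln(1+r)⌉ = ⌈50.726⌉ = 51 payments; the last is $163.19.
Total paid = 50·$224.28 + $163.19 = $11,377.19.
Total interest = total paid − principal = $11,377.19 − $8,600.00 = $2,777.19.

$2,777.19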